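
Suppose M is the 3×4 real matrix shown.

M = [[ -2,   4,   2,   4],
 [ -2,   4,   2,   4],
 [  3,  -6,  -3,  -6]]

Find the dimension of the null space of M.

Row reduce to echelon form.
R2 ← R2 − R1: [0, 0, 0, 0]
R3 ← R3 + (3/2)·R1: [0, 0, 0, 0]
1 nonzero row, so rank(M) = 1.
M has 4 columns; by rank–nullity, nullity = 4 − 1 = 3.

3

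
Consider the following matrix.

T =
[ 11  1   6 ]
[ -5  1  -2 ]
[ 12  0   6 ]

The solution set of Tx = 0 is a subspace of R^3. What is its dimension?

1

Row reduce to echelon form.
R2 ← R2 + (5/11)·R1: [0, 16/11, 8/11]
R3 ← R3 − (12/11)·R1: [0, -12/11, -6/11]
R3 ← R3 + (3/4)·R2: [0, 0, 0]
2 nonzero rows, so rank(T) = 2.
T has 3 columns; by rank–nullity, nullity = 3 − 2 = 1.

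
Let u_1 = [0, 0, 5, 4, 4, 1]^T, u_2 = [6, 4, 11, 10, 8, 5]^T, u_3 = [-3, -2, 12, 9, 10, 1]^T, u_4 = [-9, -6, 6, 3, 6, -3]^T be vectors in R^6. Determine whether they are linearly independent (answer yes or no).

no

Form the matrix with these vectors as rows and row reduce.
Swap R1 ↔ R2
R3 ← R3 + (1/2)·R1: [0, 0, 35/2, 14, 14, 7/2]
R4 ← R4 + (3/2)·R1: [0, 0, 45/2, 18, 18, 9/2]
R3 ← R3 − (7/2)·R2: [0, 0, 0, 0, 0, 0]
R4 ← R4 − (9/2)·R2: [0, 0, 0, 0, 0, 0]
2 nonzero rows, so the 4 vectors span a space of dimension 2.
Since 2 < 4, the vectors are linearly dependent.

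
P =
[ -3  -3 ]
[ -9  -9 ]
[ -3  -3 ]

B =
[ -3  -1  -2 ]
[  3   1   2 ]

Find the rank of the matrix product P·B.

0

First compute PB:
[[  0,   0,   0],
 [  0,   0,   0],
 [  0,   0,   0]]
Now row reduce the product.
0 nonzero rows, so rank(PB) = 0.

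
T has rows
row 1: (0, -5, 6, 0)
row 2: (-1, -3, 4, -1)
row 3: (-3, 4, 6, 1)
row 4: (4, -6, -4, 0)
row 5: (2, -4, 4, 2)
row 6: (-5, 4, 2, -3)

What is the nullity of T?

1

Row reduce to echelon form.
Swap R1 ↔ R2
R3 ← R3 − (3)·R1: [0, 13, -6, 4]
R4 ← R4 + (4)·R1: [0, -18, 12, -4]
R5 ← R5 + (2)·R1: [0, -10, 12, 0]
R6 ← R6 − (5)·R1: [0, 19, -18, 2]
R3 ← R3 + (13/5)·R2: [0, 0, 48/5, 4]
R4 ← R4 − (18/5)·R2: [0, 0, -48/5, -4]
R5 ← R5 − (2)·R2: [0, 0, 0, 0]
R6 ← R6 + (19/5)·R2: [0, 0, 24/5, 2]
R4 ← R4 + R3: [0, 0, 0, 0]
R6 ← R6 − (1/2)·R3: [0, 0, 0, 0]
3 nonzero rows, so rank(T) = 3.
T has 4 columns; by rank–nullity, nullity = 4 − 3 = 1.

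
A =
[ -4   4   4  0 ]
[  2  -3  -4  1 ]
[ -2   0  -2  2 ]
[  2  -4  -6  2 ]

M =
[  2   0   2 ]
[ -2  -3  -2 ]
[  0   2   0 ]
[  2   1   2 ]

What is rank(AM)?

First compute AM:
[[-16,  -4, -16],
 [ 12,   2,  12],
 [  0,  -2,   0],
 [ 16,   2,  16]]
Now row reduce the product.
R2 ← R2 + (3/4)·R1: [0, -1, 0]
R4 ← R4 + R1: [0, -2, 0]
R3 ← R3 − (2)·R2: [0, 0, 0]
R4 ← R4 − (2)·R2: [0, 0, 0]
2 nonzero rows, so rank(AM) = 2.

2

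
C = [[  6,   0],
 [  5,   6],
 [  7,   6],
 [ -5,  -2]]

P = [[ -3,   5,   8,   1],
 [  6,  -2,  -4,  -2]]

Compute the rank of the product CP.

2

First compute CP:
[[-18,  30,  48,   6],
 [ 21,  13,  16,  -7],
 [ 15,  23,  32,  -5],
 [  3, -21, -32,  -1]]
Now row reduce the product.
R2 ← R2 + (7/6)·R1: [0, 48, 72, 0]
R3 ← R3 + (5/6)·R1: [0, 48, 72, 0]
R4 ← R4 + (1/6)·R1: [0, -16, -24, 0]
R3 ← R3 − R2: [0, 0, 0, 0]
R4 ← R4 + (1/3)·R2: [0, 0, 0, 0]
2 nonzero rows, so rank(CP) = 2.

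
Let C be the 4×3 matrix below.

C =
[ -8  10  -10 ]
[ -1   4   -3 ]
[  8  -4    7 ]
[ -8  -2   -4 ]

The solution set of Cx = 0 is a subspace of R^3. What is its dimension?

0

Row reduce to echelon form.
R2 ← R2 − (1/8)·R1: [0, 11/4, -7/4]
R3 ← R3 + R1: [0, 6, -3]
R4 ← R4 − R1: [0, -12, 6]
R3 ← R3 − (24/11)·R2: [0, 0, 9/11]
R4 ← R4 + (48/11)·R2: [0, 0, -18/11]
R4 ← R4 + (2)·R3: [0, 0, 0]
3 nonzero rows, so rank(C) = 3.
C has 3 columns; by rank–nullity, nullity = 3 − 3 = 0.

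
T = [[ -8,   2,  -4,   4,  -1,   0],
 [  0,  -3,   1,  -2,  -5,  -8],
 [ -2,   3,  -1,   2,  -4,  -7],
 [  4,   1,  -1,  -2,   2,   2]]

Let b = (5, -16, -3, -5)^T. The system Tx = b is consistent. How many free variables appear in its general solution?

2

Row reduce the augmented matrix [T | b].
R3 ← R3 − (1/4)·R1: [0, 5/2, 0, 1, -15/4, -7, -17/4]
R4 ← R4 + (1/2)·R1: [0, 2, -3, 0, 3/2, 2, -5/2]
R3 ← R3 + (5/6)·R2: [0, 0, 5/6, -2/3, -95/12, -41/3, -211/12]
R4 ← R4 + (2/3)·R2: [0, 0, -7/3, -4/3, -11/6, -10/3, -79/6]
R4 ← R4 + (14/5)·R3: [0, 0, 0, -16/5, -24, -208/5, -312/5]
The echelon form has 4 nonzero rows, and every pivot lies in the first 6 columns, so rank(T) = rank([T|b]) = 4.
The system is consistent.
Free variables = (unknowns) − (rank) = 6 − 4 = 2.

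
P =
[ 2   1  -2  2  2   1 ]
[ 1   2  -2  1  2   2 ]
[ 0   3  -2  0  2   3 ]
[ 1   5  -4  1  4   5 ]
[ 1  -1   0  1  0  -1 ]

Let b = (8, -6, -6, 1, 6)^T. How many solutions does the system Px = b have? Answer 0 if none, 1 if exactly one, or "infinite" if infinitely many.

0

Row reduce the augmented matrix [P | b].
R2 ← R2 − (1/2)·R1: [0, 3/2, -1, 0, 1, 3/2, -10]
R4 ← R4 − (1/2)·R1: [0, 9/2, -3, 0, 3, 9/2, -3]
R5 ← R5 − (1/2)·R1: [0, -3/2, 1, 0, -1, -3/2, 2]
R3 ← R3 − (2)·R2: [0, 0, 0, 0, 0, 0, 14]
R4 ← R4 − (3)·R2: [0, 0, 0, 0, 0, 0, 27]
R5 ← R5 + R2: [0, 0, 0, 0, 0, 0, -8]
R4 ← R4 − (27/14)·R3: [0, 0, 0, 0, 0, 0, 0]
R5 ← R5 + (4/7)·R3: [0, 0, 0, 0, 0, 0, 0]
The echelon form has 3 nonzero rows; the last pivot sits in the augmented column, so rank(P) = 2 but rank([P|b]) = 3.
Since the ranks differ, the system is inconsistent.
It has no solutions.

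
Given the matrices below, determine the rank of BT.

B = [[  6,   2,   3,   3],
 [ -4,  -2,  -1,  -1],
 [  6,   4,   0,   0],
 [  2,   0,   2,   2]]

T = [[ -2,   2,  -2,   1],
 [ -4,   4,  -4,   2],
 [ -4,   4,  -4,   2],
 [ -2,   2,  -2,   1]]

First compute BT:
[[-38,  38, -38,  19],
 [ 22, -22,  22, -11],
 [-28,  28, -28,  14],
 [-16,  16, -16,   8]]
Now row reduce the product.
R2 ← R2 + (11/19)·R1: [0, 0, 0, 0]
R3 ← R3 − (14/19)·R1: [0, 0, 0, 0]
R4 ← R4 − (8/19)·R1: [0, 0, 0, 0]
1 nonzero row, so rank(BT) = 1.

1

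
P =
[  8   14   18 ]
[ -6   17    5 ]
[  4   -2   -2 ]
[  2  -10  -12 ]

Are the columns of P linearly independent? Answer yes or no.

Row reduce P to echelon form.
R2 ← R2 + (3/4)·R1: [0, 55/2, 37/2]
R3 ← R3 − (1/2)·R1: [0, -9, -11]
R4 ← R4 − (1/4)·R1: [0, -27/2, -33/2]
R3 ← R3 + (18/55)·R2: [0, 0, -272/55]
R4 ← R4 + (27/55)·R2: [0, 0, -408/55]
R4 ← R4 − (3/2)·R3: [0, 0, 0]
3 pivots among 3 columns.
Every column is a pivot column, so the columns are linearly independent.

yes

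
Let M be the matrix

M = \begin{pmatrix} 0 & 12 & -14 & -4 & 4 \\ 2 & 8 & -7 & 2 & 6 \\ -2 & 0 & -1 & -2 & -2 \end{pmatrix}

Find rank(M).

3

Row reduce to echelon form.
Swap R1 ↔ R2
R3 ← R3 + R1: [0, 8, -8, 0, 4]
R3 ← R3 − (2/3)·R2: [0, 0, 4/3, 8/3, 4/3]
Echelon form has 3 nonzero rows, so rank(M) = 3.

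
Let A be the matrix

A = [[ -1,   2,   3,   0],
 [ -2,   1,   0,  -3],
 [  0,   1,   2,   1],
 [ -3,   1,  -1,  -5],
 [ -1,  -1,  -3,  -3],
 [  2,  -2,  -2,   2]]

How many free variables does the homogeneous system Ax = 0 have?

2

Row reduce to echelon form.
R2 ← R2 − (2)·R1: [0, -3, -6, -3]
R4 ← R4 − (3)·R1: [0, -5, -10, -5]
R5 ← R5 − R1: [0, -3, -6, -3]
R6 ← R6 + (2)·R1: [0, 2, 4, 2]
R3 ← R3 + (1/3)·R2: [0, 0, 0, 0]
R4 ← R4 − (5/3)·R2: [0, 0, 0, 0]
R5 ← R5 − R2: [0, 0, 0, 0]
R6 ← R6 + (2/3)·R2: [0, 0, 0, 0]
2 nonzero rows, so rank(A) = 2.
A has 4 columns; by rank–nullity, nullity = 4 − 2 = 2.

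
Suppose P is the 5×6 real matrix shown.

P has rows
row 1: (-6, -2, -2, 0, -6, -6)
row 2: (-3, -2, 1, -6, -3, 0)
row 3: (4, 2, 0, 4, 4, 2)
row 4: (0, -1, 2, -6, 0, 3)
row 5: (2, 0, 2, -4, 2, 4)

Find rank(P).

Row reduce to echelon form.
R2 ← R2 − (1/2)·R1: [0, -1, 2, -6, 0, 3]
R3 ← R3 + (2/3)·R1: [0, 2/3, -4/3, 4, 0, -2]
R5 ← R5 + (1/3)·R1: [0, -2/3, 4/3, -4, 0, 2]
R3 ← R3 + (2/3)·R2: [0, 0, 0, 0, 0, 0]
R4 ← R4 − R2: [0, 0, 0, 0, 0, 0]
R5 ← R5 − (2/3)·R2: [0, 0, 0, 0, 0, 0]
Echelon form has 2 nonzero rows, so rank(P) = 2.

2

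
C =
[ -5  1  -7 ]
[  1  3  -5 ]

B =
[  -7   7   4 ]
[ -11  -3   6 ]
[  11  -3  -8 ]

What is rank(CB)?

2

First compute CB:
[[-53, -17,  42],
 [-95,  13,  62]]
Now row reduce the product.
R2 ← R2 − (95/53)·R1: [0, 2304/53, -704/53]
2 nonzero rows, so rank(CB) = 2.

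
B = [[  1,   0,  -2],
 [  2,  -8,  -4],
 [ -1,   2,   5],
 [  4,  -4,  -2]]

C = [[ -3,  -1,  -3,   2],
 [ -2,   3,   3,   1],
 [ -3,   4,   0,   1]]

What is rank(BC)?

3

First compute BC:
[[  3,  -9,  -3,   0],
 [ 22, -42, -30,  -8],
 [-16,  27,   9,   5],
 [  2, -24, -24,   2]]
Now row reduce the product.
R2 ← R2 − (22/3)·R1: [0, 24, -8, -8]
R3 ← R3 + (16/3)·R1: [0, -21, -7, 5]
R4 ← R4 − (2/3)·R1: [0, -18, -22, 2]
R3 ← R3 + (7/8)·R2: [0, 0, -14, -2]
R4 ← R4 + (3/4)·R2: [0, 0, -28, -4]
R4 ← R4 − (2)·R3: [0, 0, 0, 0]
3 nonzero rows, so rank(BC) = 3.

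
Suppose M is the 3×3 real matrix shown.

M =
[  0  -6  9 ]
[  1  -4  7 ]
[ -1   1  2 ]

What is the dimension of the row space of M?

3

Row reduce to echelon form.
Swap R1 ↔ R2
R3 ← R3 + R1: [0, -3, 9]
R3 ← R3 − (1/2)·R2: [0, 0, 9/2]
Echelon form has 3 nonzero rows, so rank(M) = 3.
The row space has dimension equal to the rank: 3.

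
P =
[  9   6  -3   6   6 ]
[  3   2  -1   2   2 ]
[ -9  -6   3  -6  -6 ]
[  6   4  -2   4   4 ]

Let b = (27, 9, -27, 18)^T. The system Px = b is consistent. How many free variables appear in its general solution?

Row reduce the augmented matrix [P | b].
R2 ← R2 − (1/3)·R1: [0, 0, 0, 0, 0, 0]
R3 ← R3 + R1: [0, 0, 0, 0, 0, 0]
R4 ← R4 − (2/3)·R1: [0, 0, 0, 0, 0, 0]
The echelon form has 1 nonzero rows, and every pivot lies in the first 5 columns, so rank(P) = rank([P|b]) = 1.
The system is consistent.
Free variables = (unknowns) − (rank) = 5 − 1 = 4.

4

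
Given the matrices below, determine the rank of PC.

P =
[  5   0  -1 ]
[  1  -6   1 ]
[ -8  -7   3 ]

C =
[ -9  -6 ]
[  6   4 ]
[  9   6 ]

1

First compute PC:
[[-54, -36],
 [-36, -24],
 [ 57,  38]]
Now row reduce the product.
R2 ← R2 − (2/3)·R1: [0, 0]
R3 ← R3 + (19/18)·R1: [0, 0]
1 nonzero row, so rank(PC) = 1.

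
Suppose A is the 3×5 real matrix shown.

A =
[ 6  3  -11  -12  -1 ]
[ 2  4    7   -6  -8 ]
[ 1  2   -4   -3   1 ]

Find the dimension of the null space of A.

2

Row reduce to echelon form.
R2 ← R2 − (1/3)·R1: [0, 3, 32/3, -2, -23/3]
R3 ← R3 − (1/6)·R1: [0, 3/2, -13/6, -1, 7/6]
R3 ← R3 − (1/2)·R2: [0, 0, -15/2, 0, 5]
3 nonzero rows, so rank(A) = 3.
A has 5 columns; by rank–nullity, nullity = 5 − 3 = 2.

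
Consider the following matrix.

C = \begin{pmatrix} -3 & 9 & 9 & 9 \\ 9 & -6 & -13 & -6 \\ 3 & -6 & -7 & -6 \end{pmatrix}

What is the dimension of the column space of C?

2

Row reduce to echelon form.
R2 ← R2 + (3)·R1: [0, 21, 14, 21]
R3 ← R3 + R1: [0, 3, 2, 3]
R3 ← R3 − (1/7)·R2: [0, 0, 0, 0]
Echelon form has 2 nonzero rows, so rank(C) = 2.
The column space has dimension equal to the rank: 2.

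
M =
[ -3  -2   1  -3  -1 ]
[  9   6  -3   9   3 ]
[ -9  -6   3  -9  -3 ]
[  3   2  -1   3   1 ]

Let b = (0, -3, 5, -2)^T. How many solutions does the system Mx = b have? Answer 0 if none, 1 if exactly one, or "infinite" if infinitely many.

0

Row reduce the augmented matrix [M | b].
R2 ← R2 + (3)·R1: [0, 0, 0, 0, 0, -3]
R3 ← R3 − (3)·R1: [0, 0, 0, 0, 0, 5]
R4 ← R4 + R1: [0, 0, 0, 0, 0, -2]
R3 ← R3 + (5/3)·R2: [0, 0, 0, 0, 0, 0]
R4 ← R4 − (2/3)·R2: [0, 0, 0, 0, 0, 0]
The echelon form has 2 nonzero rows; the last pivot sits in the augmented column, so rank(M) = 1 but rank([M|b]) = 2.
Since the ranks differ, the system is inconsistent.
It has no solutions.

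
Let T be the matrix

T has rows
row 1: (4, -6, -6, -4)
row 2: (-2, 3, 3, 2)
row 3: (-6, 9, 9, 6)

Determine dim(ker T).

Row reduce to echelon form.
R2 ← R2 + (1/2)·R1: [0, 0, 0, 0]
R3 ← R3 + (3/2)·R1: [0, 0, 0, 0]
1 nonzero row, so rank(T) = 1.
T has 4 columns; by rank–nullity, nullity = 4 − 1 = 3.

3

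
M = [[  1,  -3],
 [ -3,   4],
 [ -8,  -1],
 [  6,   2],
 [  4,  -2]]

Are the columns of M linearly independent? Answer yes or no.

yes

Row reduce M to echelon form.
R2 ← R2 + (3)·R1: [0, -5]
R3 ← R3 + (8)·R1: [0, -25]
R4 ← R4 − (6)·R1: [0, 20]
R5 ← R5 − (4)·R1: [0, 10]
R3 ← R3 − (5)·R2: [0, 0]
R4 ← R4 + (4)·R2: [0, 0]
R5 ← R5 + (2)·R2: [0, 0]
2 pivots among 2 columns.
Every column is a pivot column, so the columns are linearly independent.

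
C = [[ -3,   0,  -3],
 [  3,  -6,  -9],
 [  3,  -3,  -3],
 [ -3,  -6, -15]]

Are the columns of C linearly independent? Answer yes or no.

Row reduce C to echelon form.
R2 ← R2 + R1: [0, -6, -12]
R3 ← R3 + R1: [0, -3, -6]
R4 ← R4 − R1: [0, -6, -12]
R3 ← R3 − (1/2)·R2: [0, 0, 0]
R4 ← R4 − R2: [0, 0, 0]
2 pivots among 3 columns.
Only 2 < 3 pivot columns, so the columns are linearly dependent.

no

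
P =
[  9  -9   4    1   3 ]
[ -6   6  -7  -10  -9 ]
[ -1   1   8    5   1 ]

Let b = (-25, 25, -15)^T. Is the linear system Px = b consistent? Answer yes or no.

yes

Row reduce the augmented matrix [P | b].
R2 ← R2 + (2/3)·R1: [0, 0, -13/3, -28/3, -7, 25/3]
R3 ← R3 + (1/9)·R1: [0, 0, 76/9, 46/9, 4/3, -160/9]
R3 ← R3 + (76/39)·R2: [0, 0, 0, -170/13, -160/13, -20/13]
The echelon form has 3 nonzero rows, and every pivot lies in the first 5 columns, so rank(P) = rank([P|b]) = 3.
The system is consistent.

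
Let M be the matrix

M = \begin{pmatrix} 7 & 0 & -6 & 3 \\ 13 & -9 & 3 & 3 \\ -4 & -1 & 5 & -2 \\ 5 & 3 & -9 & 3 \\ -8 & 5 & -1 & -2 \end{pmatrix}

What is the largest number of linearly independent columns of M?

2

Row reduce to echelon form.
R2 ← R2 − (13/7)·R1: [0, -9, 99/7, -18/7]
R3 ← R3 + (4/7)·R1: [0, -1, 11/7, -2/7]
R4 ← R4 − (5/7)·R1: [0, 3, -33/7, 6/7]
R5 ← R5 + (8/7)·R1: [0, 5, -55/7, 10/7]
R3 ← R3 − (1/9)·R2: [0, 0, 0, 0]
R4 ← R4 + (1/3)·R2: [0, 0, 0, 0]
R5 ← R5 + (5/9)·R2: [0, 0, 0, 0]
Echelon form has 2 nonzero rows, so rank(M) = 2.
The rank gives the maximum number of linearly independent columns: 2.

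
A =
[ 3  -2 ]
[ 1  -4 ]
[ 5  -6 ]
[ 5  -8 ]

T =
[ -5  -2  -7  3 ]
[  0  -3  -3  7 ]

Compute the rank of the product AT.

First compute AT:
[[-15,   0, -15,  -5],
 [ -5,  10,   5, -25],
 [-25,   8, -17, -27],
 [-25,  14, -11, -41]]
Now row reduce the product.
R2 ← R2 − (1/3)·R1: [0, 10, 10, -70/3]
R3 ← R3 − (5/3)·R1: [0, 8, 8, -56/3]
R4 ← R4 − (5/3)·R1: [0, 14, 14, -98/3]
R3 ← R3 − (4/5)·R2: [0, 0, 0, 0]
R4 ← R4 − (7/5)·R2: [0, 0, 0, 0]
2 nonzero rows, so rank(AT) = 2.

2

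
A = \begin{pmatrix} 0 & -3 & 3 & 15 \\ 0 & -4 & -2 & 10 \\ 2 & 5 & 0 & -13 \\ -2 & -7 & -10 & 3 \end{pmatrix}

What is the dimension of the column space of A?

Row reduce to echelon form.
Swap R1 ↔ R3
R4 ← R4 + R1: [0, -2, -10, -10]
R3 ← R3 − (3/4)·R2: [0, 0, 9/2, 15/2]
R4 ← R4 − (1/2)·R2: [0, 0, -9, -15]
R4 ← R4 + (2)·R3: [0, 0, 0, 0]
Echelon form has 3 nonzero rows, so rank(A) = 3.
The column space has dimension equal to the rank: 3.

3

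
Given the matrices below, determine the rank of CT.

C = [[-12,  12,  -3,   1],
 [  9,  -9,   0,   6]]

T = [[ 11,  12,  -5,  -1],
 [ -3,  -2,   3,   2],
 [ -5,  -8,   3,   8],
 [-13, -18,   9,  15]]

2

First compute CT:
[[-166, -162,  96,  27],
 [ 48,  18, -18,  63]]
Now row reduce the product.
R2 ← R2 + (24/83)·R1: [0, -2394/83, 810/83, 5877/83]
2 nonzero rows, so rank(CT) = 2.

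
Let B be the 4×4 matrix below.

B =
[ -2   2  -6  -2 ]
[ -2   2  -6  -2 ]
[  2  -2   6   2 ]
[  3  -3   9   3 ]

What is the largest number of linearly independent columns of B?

Row reduce to echelon form.
R2 ← R2 − R1: [0, 0, 0, 0]
R3 ← R3 + R1: [0, 0, 0, 0]
R4 ← R4 + (3/2)·R1: [0, 0, 0, 0]
Echelon form has 1 nonzero row, so rank(B) = 1.
The rank gives the maximum number of linearly independent columns: 1.

1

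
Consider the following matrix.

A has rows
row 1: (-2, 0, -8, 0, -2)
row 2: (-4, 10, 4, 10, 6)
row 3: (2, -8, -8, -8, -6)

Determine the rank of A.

Row reduce to echelon form.
R2 ← R2 − (2)·R1: [0, 10, 20, 10, 10]
R3 ← R3 + R1: [0, -8, -16, -8, -8]
R3 ← R3 + (4/5)·R2: [0, 0, 0, 0, 0]
Echelon form has 2 nonzero rows, so rank(A) = 2.

2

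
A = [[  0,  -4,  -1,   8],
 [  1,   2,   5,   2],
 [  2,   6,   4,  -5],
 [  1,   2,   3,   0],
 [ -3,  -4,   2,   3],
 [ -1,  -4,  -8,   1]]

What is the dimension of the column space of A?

Row reduce to echelon form.
Swap R1 ↔ R2
R3 ← R3 − (2)·R1: [0, 2, -6, -9]
R4 ← R4 − R1: [0, 0, -2, -2]
R5 ← R5 + (3)·R1: [0, 2, 17, 9]
R6 ← R6 + R1: [0, -2, -3, 3]
R3 ← R3 + (1/2)·R2: [0, 0, -13/2, -5]
R5 ← R5 + (1/2)·R2: [0, 0, 33/2, 13]
R6 ← R6 − (1/2)·R2: [0, 0, -5/2, -1]
R4 ← R4 − (4/13)·R3: [0, 0, 0, -6/13]
R5 ← R5 + (33/13)·R3: [0, 0, 0, 4/13]
R6 ← R6 − (5/13)·R3: [0, 0, 0, 12/13]
R5 ← R5 + (2/3)·R4: [0, 0, 0, 0]
R6 ← R6 + (2)·R4: [0, 0, 0, 0]
Echelon form has 4 nonzero rows, so rank(A) = 4.
The column space has dimension equal to the rank: 4.

4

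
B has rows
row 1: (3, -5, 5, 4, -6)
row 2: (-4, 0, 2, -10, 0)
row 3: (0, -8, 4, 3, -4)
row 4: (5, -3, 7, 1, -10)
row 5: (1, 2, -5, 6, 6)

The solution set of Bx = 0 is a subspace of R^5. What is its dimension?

Row reduce to echelon form.
R2 ← R2 + (4/3)·R1: [0, -20/3, 26/3, -14/3, -8]
R4 ← R4 − (5/3)·R1: [0, 16/3, -4/3, -17/3, 0]
R5 ← R5 − (1/3)·R1: [0, 11/3, -20/3, 14/3, 8]
R3 ← R3 − (6/5)·R2: [0, 0, -32/5, 43/5, 28/5]
R4 ← R4 + (4/5)·R2: [0, 0, 28/5, -47/5, -32/5]
R5 ← R5 + (11/20)·R2: [0, 0, -19/10, 21/10, 18/5]
R4 ← R4 + (7/8)·R3: [0, 0, 0, -15/8, -3/2]
R5 ← R5 − (19/64)·R3: [0, 0, 0, -29/64, 31/16]
R5 ← R5 − (29/120)·R4: [0, 0, 0, 0, 23/10]
5 nonzero rows, so rank(B) = 5.
B has 5 columns; by rank–nullity, nullity = 5 − 5 = 0.

0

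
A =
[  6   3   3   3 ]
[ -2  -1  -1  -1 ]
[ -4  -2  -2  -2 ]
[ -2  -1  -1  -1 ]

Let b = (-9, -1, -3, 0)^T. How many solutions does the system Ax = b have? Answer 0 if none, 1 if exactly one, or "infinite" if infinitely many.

0

Row reduce the augmented matrix [A | b].
R2 ← R2 + (1/3)·R1: [0, 0, 0, 0, -4]
R3 ← R3 + (2/3)·R1: [0, 0, 0, 0, -9]
R4 ← R4 + (1/3)·R1: [0, 0, 0, 0, -3]
R3 ← R3 − (9/4)·R2: [0, 0, 0, 0, 0]
R4 ← R4 − (3/4)·R2: [0, 0, 0, 0, 0]
The echelon form has 2 nonzero rows; the last pivot sits in the augmented column, so rank(A) = 1 but rank([A|b]) = 2.
Since the ranks differ, the system is inconsistent.
It has no solutions.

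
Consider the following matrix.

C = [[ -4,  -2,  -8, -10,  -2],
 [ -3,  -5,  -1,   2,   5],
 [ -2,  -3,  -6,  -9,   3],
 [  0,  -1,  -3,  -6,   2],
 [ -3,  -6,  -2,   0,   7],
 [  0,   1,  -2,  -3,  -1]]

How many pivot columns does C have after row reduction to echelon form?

Row reduce to echelon form.
R2 ← R2 − (3/4)·R1: [0, -7/2, 5, 19/2, 13/2]
R3 ← R3 − (1/2)·R1: [0, -2, -2, -4, 4]
R5 ← R5 − (3/4)·R1: [0, -9/2, 4, 15/2, 17/2]
R3 ← R3 − (4/7)·R2: [0, 0, -34/7, -66/7, 2/7]
R4 ← R4 − (2/7)·R2: [0, 0, -31/7, -61/7, 1/7]
R5 ← R5 − (9/7)·R2: [0, 0, -17/7, -33/7, 1/7]
R6 ← R6 + (2/7)·R2: [0, 0, -4/7, -2/7, 6/7]
R4 ← R4 − (31/34)·R3: [0, 0, 0, -2/17, -2/17]
R5 ← R5 − (1/2)·R3: [0, 0, 0, 0, 0]
R6 ← R6 − (2/17)·R3: [0, 0, 0, 14/17, 14/17]
R6 ← R6 + (7)·R4: [0, 0, 0, 0, 0]
Echelon form has 4 nonzero rows, so rank(C) = 4.
Each nonzero row contributes one pivot column: 4 pivot columns.

4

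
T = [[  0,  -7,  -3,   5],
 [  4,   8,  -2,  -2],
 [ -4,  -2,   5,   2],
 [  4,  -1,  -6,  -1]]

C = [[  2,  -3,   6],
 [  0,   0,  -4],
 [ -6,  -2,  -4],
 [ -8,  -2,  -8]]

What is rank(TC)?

First compute TC:
[[-22,  -4,   0],
 [ 36,  -4,  16],
 [-54,  -2, -52],
 [ 52,   2,  60]]
Now row reduce the product.
R2 ← R2 + (18/11)·R1: [0, -116/11, 16]
R3 ← R3 − (27/11)·R1: [0, 86/11, -52]
R4 ← R4 + (26/11)·R1: [0, -82/11, 60]
R3 ← R3 + (43/58)·R2: [0, 0, -1164/29]
R4 ← R4 − (41/58)·R2: [0, 0, 1412/29]
R4 ← R4 + (353/291)·R3: [0, 0, 0]
3 nonzero rows, so rank(TC) = 3.

3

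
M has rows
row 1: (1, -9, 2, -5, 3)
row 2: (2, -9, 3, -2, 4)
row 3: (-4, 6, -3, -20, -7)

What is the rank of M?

Row reduce to echelon form.
R2 ← R2 − (2)·R1: [0, 9, -1, 8, -2]
R3 ← R3 + (4)·R1: [0, -30, 5, -40, 5]
R3 ← R3 + (10/3)·R2: [0, 0, 5/3, -40/3, -5/3]
Echelon form has 3 nonzero rows, so rank(M) = 3.

3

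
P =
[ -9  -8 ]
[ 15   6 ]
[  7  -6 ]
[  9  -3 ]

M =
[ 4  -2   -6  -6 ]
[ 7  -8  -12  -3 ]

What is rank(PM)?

First compute PM:
[[-92,  82, 150,  78],
 [102, -78, -162, -108],
 [-14,  34,  30, -24],
 [ 15,   6, -18, -45]]
Now row reduce the product.
R2 ← R2 + (51/46)·R1: [0, 297/23, 99/23, -495/23]
R3 ← R3 − (7/46)·R1: [0, 495/23, 165/23, -825/23]
R4 ← R4 + (15/92)·R1: [0, 891/46, 297/46, -1485/46]
R3 ← R3 − (5/3)·R2: [0, 0, 0, 0]
R4 ← R4 − (3/2)·R2: [0, 0, 0, 0]
2 nonzero rows, so rank(PM) = 2.

2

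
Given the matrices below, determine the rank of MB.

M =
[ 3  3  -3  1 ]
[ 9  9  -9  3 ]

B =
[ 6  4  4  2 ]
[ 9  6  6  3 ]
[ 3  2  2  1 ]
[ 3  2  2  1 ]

1

First compute MB:
[[ 39,  26,  26,  13],
 [117,  78,  78,  39]]
Now row reduce the product.
R2 ← R2 − (3)·R1: [0, 0, 0, 0]
1 nonzero row, so rank(MB) = 1.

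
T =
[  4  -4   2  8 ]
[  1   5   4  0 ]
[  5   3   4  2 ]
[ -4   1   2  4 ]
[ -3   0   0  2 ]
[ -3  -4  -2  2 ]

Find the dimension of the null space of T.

0

Row reduce to echelon form.
R2 ← R2 − (1/4)·R1: [0, 6, 7/2, -2]
R3 ← R3 − (5/4)·R1: [0, 8, 3/2, -8]
R4 ← R4 + R1: [0, -3, 4, 12]
R5 ← R5 + (3/4)·R1: [0, -3, 3/2, 8]
R6 ← R6 + (3/4)·R1: [0, -7, -1/2, 8]
R3 ← R3 − (4/3)·R2: [0, 0, -19/6, -16/3]
R4 ← R4 + (1/2)·R2: [0, 0, 23/4, 11]
R5 ← R5 + (1/2)·R2: [0, 0, 13/4, 7]
R6 ← R6 + (7/6)·R2: [0, 0, 43/12, 17/3]
R4 ← R4 + (69/38)·R3: [0, 0, 0, 25/19]
R5 ← R5 + (39/38)·R3: [0, 0, 0, 29/19]
R6 ← R6 + (43/38)·R3: [0, 0, 0, -7/19]
R5 ← R5 − (29/25)·R4: [0, 0, 0, 0]
R6 ← R6 + (7/25)·R4: [0, 0, 0, 0]
4 nonzero rows, so rank(T) = 4.
T has 4 columns; by rank–nullity, nullity = 4 − 4 = 0.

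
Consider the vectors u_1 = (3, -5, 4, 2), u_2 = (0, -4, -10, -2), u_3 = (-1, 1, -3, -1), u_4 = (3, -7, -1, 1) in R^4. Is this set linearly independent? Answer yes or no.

no

Form the matrix with these vectors as rows and row reduce.
R3 ← R3 + (1/3)·R1: [0, -2/3, -5/3, -1/3]
R4 ← R4 − R1: [0, -2, -5, -1]
R3 ← R3 − (1/6)·R2: [0, 0, 0, 0]
R4 ← R4 − (1/2)·R2: [0, 0, 0, 0]
2 nonzero rows, so the 4 vectors span a space of dimension 2.
Since 2 < 4, the vectors are linearly dependent.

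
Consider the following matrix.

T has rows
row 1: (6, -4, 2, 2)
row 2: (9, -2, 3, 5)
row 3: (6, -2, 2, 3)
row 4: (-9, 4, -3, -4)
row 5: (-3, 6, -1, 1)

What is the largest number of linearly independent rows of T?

Row reduce to echelon form.
R2 ← R2 − (3/2)·R1: [0, 4, 0, 2]
R3 ← R3 − R1: [0, 2, 0, 1]
R4 ← R4 + (3/2)·R1: [0, -2, 0, -1]
R5 ← R5 + (1/2)·R1: [0, 4, 0, 2]
R3 ← R3 − (1/2)·R2: [0, 0, 0, 0]
R4 ← R4 + (1/2)·R2: [0, 0, 0, 0]
R5 ← R5 − R2: [0, 0, 0, 0]
Echelon form has 2 nonzero rows, so rank(T) = 2.
The rank gives the maximum number of linearly independent rows: 2.

2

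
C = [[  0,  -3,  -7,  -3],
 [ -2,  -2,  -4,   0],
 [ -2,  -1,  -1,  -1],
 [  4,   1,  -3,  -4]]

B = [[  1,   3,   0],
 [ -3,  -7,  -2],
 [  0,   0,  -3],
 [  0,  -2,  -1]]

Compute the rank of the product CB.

3

First compute CB:
[[  9,  27,  30],
 [  4,   8,  16],
 [  1,   3,   6],
 [  1,  13,  11]]
Now row reduce the product.
R2 ← R2 − (4/9)·R1: [0, -4, 8/3]
R3 ← R3 − (1/9)·R1: [0, 0, 8/3]
R4 ← R4 − (1/9)·R1: [0, 10, 23/3]
R4 ← R4 + (5/2)·R2: [0, 0, 43/3]
R4 ← R4 − (43/8)·R3: [0, 0, 0]
3 nonzero rows, so rank(CB) = 3.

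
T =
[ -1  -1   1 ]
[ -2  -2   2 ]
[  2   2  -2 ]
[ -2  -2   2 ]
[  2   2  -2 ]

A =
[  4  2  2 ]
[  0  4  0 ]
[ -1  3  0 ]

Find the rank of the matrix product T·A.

First compute TA:
[[ -5,  -3,  -2],
 [-10,  -6,  -4],
 [ 10,   6,   4],
 [-10,  -6,  -4],
 [ 10,   6,   4]]
Now row reduce the product.
R2 ← R2 − (2)·R1: [0, 0, 0]
R3 ← R3 + (2)·R1: [0, 0, 0]
R4 ← R4 − (2)·R1: [0, 0, 0]
R5 ← R5 + (2)·R1: [0, 0, 0]
1 nonzero row, so rank(TA) = 1.

1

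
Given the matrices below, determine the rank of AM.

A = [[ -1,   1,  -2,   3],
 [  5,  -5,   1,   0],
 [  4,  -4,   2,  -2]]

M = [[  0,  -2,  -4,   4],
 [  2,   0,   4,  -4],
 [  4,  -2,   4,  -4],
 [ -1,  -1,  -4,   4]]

First compute AM:
[[ -9,   3, -12,  12],
 [ -6, -12, -36,  36],
 [  2, -10, -16,  16]]
Now row reduce the product.
R2 ← R2 − (2/3)·R1: [0, -14, -28, 28]
R3 ← R3 + (2/9)·R1: [0, -28/3, -56/3, 56/3]
R3 ← R3 − (2/3)·R2: [0, 0, 0, 0]
2 nonzero rows, so rank(AM) = 2.

2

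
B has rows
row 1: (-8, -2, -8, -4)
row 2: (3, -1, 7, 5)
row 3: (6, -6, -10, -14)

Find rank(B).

Row reduce to echelon form.
R2 ← R2 + (3/8)·R1: [0, -7/4, 4, 7/2]
R3 ← R3 + (3/4)·R1: [0, -15/2, -16, -17]
R3 ← R3 − (30/7)·R2: [0, 0, -232/7, -32]
Echelon form has 3 nonzero rows, so rank(B) = 3.

3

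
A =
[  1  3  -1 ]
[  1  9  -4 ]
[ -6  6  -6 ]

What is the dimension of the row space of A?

2

Row reduce to echelon form.
R2 ← R2 − R1: [0, 6, -3]
R3 ← R3 + (6)·R1: [0, 24, -12]
R3 ← R3 − (4)·R2: [0, 0, 0]
Echelon form has 2 nonzero rows, so rank(A) = 2.
The row space has dimension equal to the rank: 2.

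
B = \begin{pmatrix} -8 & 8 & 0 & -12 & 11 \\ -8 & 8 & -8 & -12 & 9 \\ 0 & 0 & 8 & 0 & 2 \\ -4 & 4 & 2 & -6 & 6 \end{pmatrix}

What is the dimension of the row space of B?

2

Row reduce to echelon form.
R2 ← R2 − R1: [0, 0, -8, 0, -2]
R4 ← R4 − (1/2)·R1: [0, 0, 2, 0, 1/2]
R3 ← R3 + R2: [0, 0, 0, 0, 0]
R4 ← R4 + (1/4)·R2: [0, 0, 0, 0, 0]
Echelon form has 2 nonzero rows, so rank(B) = 2.
The row space has dimension equal to the rank: 2.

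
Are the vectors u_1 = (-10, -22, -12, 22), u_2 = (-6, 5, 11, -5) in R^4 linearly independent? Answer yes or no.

Form the matrix with these vectors as rows and row reduce.
R2 ← R2 − (3/5)·R1: [0, 91/5, 91/5, -91/5]
2 nonzero rows, so the 2 vectors span a space of dimension 2.
Since 2 = 2, the vectors are linearly independent.

yes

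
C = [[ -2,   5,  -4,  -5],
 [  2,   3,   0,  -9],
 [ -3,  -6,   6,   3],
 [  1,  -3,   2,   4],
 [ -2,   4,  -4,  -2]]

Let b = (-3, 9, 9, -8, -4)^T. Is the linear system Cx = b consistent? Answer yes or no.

no

Row reduce the augmented matrix [C | b].
R2 ← R2 + R1: [0, 8, -4, -14, 6]
R3 ← R3 − (3/2)·R1: [0, -27/2, 12, 21/2, 27/2]
R4 ← R4 + (1/2)·R1: [0, -1/2, 0, 3/2, -19/2]
R5 ← R5 − R1: [0, -1, 0, 3, -1]
R3 ← R3 + (27/16)·R2: [0, 0, 21/4, -105/8, 189/8]
R4 ← R4 + (1/16)·R2: [0, 0, -1/4, 5/8, -73/8]
R5 ← R5 + (1/8)·R2: [0, 0, -1/2, 5/4, -1/4]
R4 ← R4 + (1/21)·R3: [0, 0, 0, 0, -8]
R5 ← R5 + (2/21)·R3: [0, 0, 0, 0, 2]
R5 ← R5 + (1/4)·R4: [0, 0, 0, 0, 0]
The echelon form has 4 nonzero rows; the last pivot sits in the augmented column, so rank(C) = 3 but rank([C|b]) = 4.
Since the ranks differ, the system is inconsistent.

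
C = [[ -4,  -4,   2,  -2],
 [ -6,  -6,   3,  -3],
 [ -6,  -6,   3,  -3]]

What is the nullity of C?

Row reduce to echelon form.
R2 ← R2 − (3/2)·R1: [0, 0, 0, 0]
R3 ← R3 − (3/2)·R1: [0, 0, 0, 0]
1 nonzero row, so rank(C) = 1.
C has 4 columns; by rank–nullity, nullity = 4 − 1 = 3.

3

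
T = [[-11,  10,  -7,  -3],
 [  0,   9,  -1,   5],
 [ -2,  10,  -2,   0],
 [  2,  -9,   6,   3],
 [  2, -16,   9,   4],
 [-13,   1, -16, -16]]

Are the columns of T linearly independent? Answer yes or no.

yes

Row reduce T to echelon form.
R3 ← R3 − (2/11)·R1: [0, 90/11, -8/11, 6/11]
R4 ← R4 + (2/11)·R1: [0, -79/11, 52/11, 27/11]
R5 ← R5 + (2/11)·R1: [0, -156/11, 85/11, 38/11]
R6 ← R6 − (13/11)·R1: [0, -119/11, -85/11, -137/11]
R3 ← R3 − (10/11)·R2: [0, 0, 2/11, -4]
R4 ← R4 + (79/99)·R2: [0, 0, 389/99, 58/9]
R5 ← R5 + (52/33)·R2: [0, 0, 203/33, 34/3]
R6 ← R6 + (119/99)·R2: [0, 0, -884/99, -58/9]
R4 ← R4 − (389/18)·R3: [0, 0, 0, 836/9]
R5 ← R5 − (203/6)·R3: [0, 0, 0, 440/3]
R6 ← R6 + (442/9)·R3: [0, 0, 0, -1826/9]
R5 ← R5 − (30/19)·R4: [0, 0, 0, 0]
R6 ← R6 + (83/38)·R4: [0, 0, 0, 0]
4 pivots among 4 columns.
Every column is a pivot column, so the columns are linearly independent.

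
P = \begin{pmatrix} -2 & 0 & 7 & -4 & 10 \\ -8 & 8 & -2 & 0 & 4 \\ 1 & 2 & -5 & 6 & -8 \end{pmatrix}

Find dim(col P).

Row reduce to echelon form.
R2 ← R2 − (4)·R1: [0, 8, -30, 16, -36]
R3 ← R3 + (1/2)·R1: [0, 2, -3/2, 4, -3]
R3 ← R3 − (1/4)·R2: [0, 0, 6, 0, 6]
Echelon form has 3 nonzero rows, so rank(P) = 3.
The column space has dimension equal to the rank: 3.

3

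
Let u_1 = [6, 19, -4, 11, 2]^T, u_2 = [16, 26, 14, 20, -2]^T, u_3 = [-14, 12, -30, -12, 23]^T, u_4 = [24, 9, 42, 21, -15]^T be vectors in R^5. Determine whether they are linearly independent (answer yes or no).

yes

Form the matrix with these vectors as rows and row reduce.
R2 ← R2 − (8/3)·R1: [0, -74/3, 74/3, -28/3, -22/3]
R3 ← R3 + (7/3)·R1: [0, 169/3, -118/3, 41/3, 83/3]
R4 ← R4 − (4)·R1: [0, -67, 58, -23, -23]
R3 ← R3 + (169/74)·R2: [0, 0, 17, -283/37, 404/37]
R4 ← R4 − (201/74)·R2: [0, 0, -9, 87/37, -114/37]
R4 ← R4 + (9/17)·R3: [0, 0, 0, -1068/629, 1698/629]
4 nonzero rows, so the 4 vectors span a space of dimension 4.
Since 4 = 4, the vectors are linearly independent.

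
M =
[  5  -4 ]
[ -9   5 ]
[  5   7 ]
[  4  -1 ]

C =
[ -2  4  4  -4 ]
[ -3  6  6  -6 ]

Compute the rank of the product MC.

First compute MC:
[[  2,  -4,  -4,   4],
 [  3,  -6,  -6,   6],
 [-31,  62,  62, -62],
 [ -5,  10,  10, -10]]
Now row reduce the product.
R2 ← R2 − (3/2)·R1: [0, 0, 0, 0]
R3 ← R3 + (31/2)·R1: [0, 0, 0, 0]
R4 ← R4 + (5/2)·R1: [0, 0, 0, 0]
1 nonzero row, so rank(MC) = 1.

1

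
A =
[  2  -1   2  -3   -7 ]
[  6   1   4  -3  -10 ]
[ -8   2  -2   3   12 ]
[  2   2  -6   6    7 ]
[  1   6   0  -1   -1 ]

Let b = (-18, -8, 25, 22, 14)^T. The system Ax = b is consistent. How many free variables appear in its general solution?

0

Row reduce the augmented matrix [A | b].
R2 ← R2 − (3)·R1: [0, 4, -2, 6, 11, 46]
R3 ← R3 + (4)·R1: [0, -2, 6, -9, -16, -47]
R4 ← R4 − R1: [0, 3, -8, 9, 14, 40]
R5 ← R5 − (1/2)·R1: [0, 13/2, -1, 1/2, 5/2, 23]
R3 ← R3 + (1/2)·R2: [0, 0, 5, -6, -21/2, -24]
R4 ← R4 − (3/4)·R2: [0, 0, -13/2, 9/2, 23/4, 11/2]
R5 ← R5 − (13/8)·R2: [0, 0, 9/4, -37/4, -123/8, -207/4]
R4 ← R4 + (13/10)·R3: [0, 0, 0, -33/10, -79/10, -257/10]
R5 ← R5 − (9/20)·R3: [0, 0, 0, -131/20, -213/20, -819/20]
R5 ← R5 − (131/66)·R4: [0, 0, 0, 0, 166/33, 332/33]
The echelon form has 5 nonzero rows, and every pivot lies in the first 5 columns, so rank(A) = rank([A|b]) = 5.
The system is consistent.
Free variables = (unknowns) − (rank) = 5 − 5 = 0.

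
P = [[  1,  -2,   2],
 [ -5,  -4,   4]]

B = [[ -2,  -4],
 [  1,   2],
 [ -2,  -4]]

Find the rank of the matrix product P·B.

First compute PB:
[[ -8, -16],
 [ -2,  -4]]
Now row reduce the product.
R2 ← R2 − (1/4)·R1: [0, 0]
1 nonzero row, so rank(PB) = 1.

1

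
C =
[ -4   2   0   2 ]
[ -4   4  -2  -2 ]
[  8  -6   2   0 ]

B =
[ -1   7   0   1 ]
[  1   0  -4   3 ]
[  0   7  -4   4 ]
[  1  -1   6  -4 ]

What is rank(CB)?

First compute CB:
[[  8, -30,   4,  -6],
 [  6, -40, -20,   8],
 [-14,  70,  16,  -2]]
Now row reduce the product.
R2 ← R2 − (3/4)·R1: [0, -35/2, -23, 25/2]
R3 ← R3 + (7/4)·R1: [0, 35/2, 23, -25/2]
R3 ← R3 + R2: [0, 0, 0, 0]
2 nonzero rows, so rank(CB) = 2.

2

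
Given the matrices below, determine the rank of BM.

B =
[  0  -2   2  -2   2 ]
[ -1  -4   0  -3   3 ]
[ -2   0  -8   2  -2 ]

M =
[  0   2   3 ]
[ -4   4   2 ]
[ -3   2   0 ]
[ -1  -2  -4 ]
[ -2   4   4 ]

2

First compute BM:
[[  0,   8,  12],
 [ 13,   0,  13],
 [ 26, -32, -22]]
Now row reduce the product.
Swap R1 ↔ R2
R3 ← R3 − (2)·R1: [0, -32, -48]
R3 ← R3 + (4)·R2: [0, 0, 0]
2 nonzero rows, so rank(BM) = 2.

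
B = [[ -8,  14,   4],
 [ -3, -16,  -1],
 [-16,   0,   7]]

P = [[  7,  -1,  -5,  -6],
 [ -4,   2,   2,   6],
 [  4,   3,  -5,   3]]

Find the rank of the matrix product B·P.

2

First compute BP:
[[-96,  48,  48, 144],
 [ 39, -32, -12, -81],
 [-84,  37,  45, 117]]
Now row reduce the product.
R2 ← R2 + (13/32)·R1: [0, -25/2, 15/2, -45/2]
R3 ← R3 − (7/8)·R1: [0, -5, 3, -9]
R3 ← R3 − (2/5)·R2: [0, 0, 0, 0]
2 nonzero rows, so rank(BP) = 2.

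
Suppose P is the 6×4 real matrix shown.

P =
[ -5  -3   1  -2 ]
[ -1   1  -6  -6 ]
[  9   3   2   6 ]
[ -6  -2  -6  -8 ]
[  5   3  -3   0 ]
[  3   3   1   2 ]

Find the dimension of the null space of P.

0

Row reduce to echelon form.
R2 ← R2 − (1/5)·R1: [0, 8/5, -31/5, -28/5]
R3 ← R3 + (9/5)·R1: [0, -12/5, 19/5, 12/5]
R4 ← R4 − (6/5)·R1: [0, 8/5, -36/5, -28/5]
R5 ← R5 + R1: [0, 0, -2, -2]
R6 ← R6 + (3/5)·R1: [0, 6/5, 8/5, 4/5]
R3 ← R3 + (3/2)·R2: [0, 0, -11/2, -6]
R4 ← R4 − R2: [0, 0, -1, 0]
R6 ← R6 − (3/4)·R2: [0, 0, 25/4, 5]
R4 ← R4 − (2/11)·R3: [0, 0, 0, 12/11]
R5 ← R5 − (4/11)·R3: [0, 0, 0, 2/11]
R6 ← R6 + (25/22)·R3: [0, 0, 0, -20/11]
R5 ← R5 − (1/6)·R4: [0, 0, 0, 0]
R6 ← R6 + (5/3)·R4: [0, 0, 0, 0]
4 nonzero rows, so rank(P) = 4.
P has 4 columns; by rank–nullity, nullity = 4 − 4 = 0.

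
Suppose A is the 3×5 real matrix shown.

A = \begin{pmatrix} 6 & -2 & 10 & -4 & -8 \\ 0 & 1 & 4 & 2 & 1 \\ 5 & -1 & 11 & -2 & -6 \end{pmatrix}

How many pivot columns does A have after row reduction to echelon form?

2

Row reduce to echelon form.
R3 ← R3 − (5/6)·R1: [0, 2/3, 8/3, 4/3, 2/3]
R3 ← R3 − (2/3)·R2: [0, 0, 0, 0, 0]
Echelon form has 2 nonzero rows, so rank(A) = 2.
Each nonzero row contributes one pivot column: 2 pivot columns.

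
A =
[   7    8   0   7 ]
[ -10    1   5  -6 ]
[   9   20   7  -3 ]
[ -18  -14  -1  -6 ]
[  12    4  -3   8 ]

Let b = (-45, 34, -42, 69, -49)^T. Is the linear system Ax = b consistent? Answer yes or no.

yes

Row reduce the augmented matrix [A | b].
R2 ← R2 + (10/7)·R1: [0, 87/7, 5, 4, -212/7]
R3 ← R3 − (9/7)·R1: [0, 68/7, 7, -12, 111/7]
R4 ← R4 + (18/7)·R1: [0, 46/7, -1, 12, -327/7]
R5 ← R5 − (12/7)·R1: [0, -68/7, -3, -4, 197/7]
R3 ← R3 − (68/87)·R2: [0, 0, 269/87, -1316/87, 3439/87]
R4 ← R4 − (46/87)·R2: [0, 0, -317/87, 860/87, -2671/87]
R5 ← R5 + (68/87)·R2: [0, 0, 79/87, -76/87, 389/87]
R4 ← R4 + (317/269)·R3: [0, 0, 0, -2136/269, 4272/269]
R5 ← R5 − (79/269)·R3: [0, 0, 0, 960/269, -1920/269]
R5 ← R5 + (40/89)·R4: [0, 0, 0, 0, 0]
The echelon form has 4 nonzero rows, and every pivot lies in the first 4 columns, so rank(A) = rank([A|b]) = 4.
The system is consistent.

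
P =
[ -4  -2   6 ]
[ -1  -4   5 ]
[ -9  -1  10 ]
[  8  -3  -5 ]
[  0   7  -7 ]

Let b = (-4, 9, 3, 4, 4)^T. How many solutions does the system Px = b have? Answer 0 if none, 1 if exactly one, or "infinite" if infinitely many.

0

Row reduce the augmented matrix [P | b].
R2 ← R2 − (1/4)·R1: [0, -7/2, 7/2, 10]
R3 ← R3 − (9/4)·R1: [0, 7/2, -7/2, 12]
R4 ← R4 + (2)·R1: [0, -7, 7, -4]
R3 ← R3 + R2: [0, 0, 0, 22]
R4 ← R4 − (2)·R2: [0, 0, 0, -24]
R5 ← R5 + (2)·R2: [0, 0, 0, 24]
R4 ← R4 + (12/11)·R3: [0, 0, 0, 0]
R5 ← R5 − (12/11)·R3: [0, 0, 0, 0]
The echelon form has 3 nonzero rows; the last pivot sits in the augmented column, so rank(P) = 2 but rank([P|b]) = 3.
Since the ranks differ, the system is inconsistent.
It has no solutions.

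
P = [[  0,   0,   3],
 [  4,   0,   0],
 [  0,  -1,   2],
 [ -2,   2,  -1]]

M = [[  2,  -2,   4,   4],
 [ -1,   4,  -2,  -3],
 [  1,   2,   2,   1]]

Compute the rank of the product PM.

First compute PM:
[[  3,   6,   6,   3],
 [  8,  -8,  16,  16],
 [  3,   0,   6,   5],
 [ -7,  10, -14, -15]]
Now row reduce the product.
R2 ← R2 − (8/3)·R1: [0, -24, 0, 8]
R3 ← R3 − R1: [0, -6, 0, 2]
R4 ← R4 + (7/3)·R1: [0, 24, 0, -8]
R3 ← R3 − (1/4)·R2: [0, 0, 0, 0]
R4 ← R4 + R2: [0, 0, 0, 0]
2 nonzero rows, so rank(PM) = 2.

2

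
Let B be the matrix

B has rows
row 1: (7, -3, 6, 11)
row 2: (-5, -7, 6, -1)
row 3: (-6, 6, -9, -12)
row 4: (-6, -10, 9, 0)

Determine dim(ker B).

2

Row reduce to echelon form.
R2 ← R2 + (5/7)·R1: [0, -64/7, 72/7, 48/7]
R3 ← R3 + (6/7)·R1: [0, 24/7, -27/7, -18/7]
R4 ← R4 + (6/7)·R1: [0, -88/7, 99/7, 66/7]
R3 ← R3 + (3/8)·R2: [0, 0, 0, 0]
R4 ← R4 − (11/8)·R2: [0, 0, 0, 0]
2 nonzero rows, so rank(B) = 2.
B has 4 columns; by rank–nullity, nullity = 4 − 2 = 2.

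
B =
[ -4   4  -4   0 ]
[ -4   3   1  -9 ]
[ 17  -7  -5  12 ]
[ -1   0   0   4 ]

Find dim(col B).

Row reduce to echelon form.
R2 ← R2 − R1: [0, -1, 5, -9]
R3 ← R3 + (17/4)·R1: [0, 10, -22, 12]
R4 ← R4 − (1/4)·R1: [0, -1, 1, 4]
R3 ← R3 + (10)·R2: [0, 0, 28, -78]
R4 ← R4 − R2: [0, 0, -4, 13]
R4 ← R4 + (1/7)·R3: [0, 0, 0, 13/7]
Echelon form has 4 nonzero rows, so rank(B) = 4.
The column space has dimension equal to the rank: 4.

4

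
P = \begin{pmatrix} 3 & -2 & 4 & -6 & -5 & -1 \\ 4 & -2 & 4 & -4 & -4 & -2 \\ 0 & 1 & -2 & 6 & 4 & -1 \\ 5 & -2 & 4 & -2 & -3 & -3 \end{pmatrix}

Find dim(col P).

Row reduce to echelon form.
R2 ← R2 − (4/3)·R1: [0, 2/3, -4/3, 4, 8/3, -2/3]
R4 ← R4 − (5/3)·R1: [0, 4/3, -8/3, 8, 16/3, -4/3]
R3 ← R3 − (3/2)·R2: [0, 0, 0, 0, 0, 0]
R4 ← R4 − (2)·R2: [0, 0, 0, 0, 0, 0]
Echelon form has 2 nonzero rows, so rank(P) = 2.
The column space has dimension equal to the rank: 2.

2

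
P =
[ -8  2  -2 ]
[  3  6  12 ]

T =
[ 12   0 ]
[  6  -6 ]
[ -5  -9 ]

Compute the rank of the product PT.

2

First compute PT:
[[-74,   6],
 [ 12, -144]]
Now row reduce the product.
R2 ← R2 + (6/37)·R1: [0, -5292/37]
2 nonzero rows, so rank(PT) = 2.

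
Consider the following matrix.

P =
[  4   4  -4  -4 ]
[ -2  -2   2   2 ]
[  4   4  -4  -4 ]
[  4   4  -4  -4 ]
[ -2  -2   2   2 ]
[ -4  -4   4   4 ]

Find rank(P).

Row reduce to echelon form.
R2 ← R2 + (1/2)·R1: [0, 0, 0, 0]
R3 ← R3 − R1: [0, 0, 0, 0]
R4 ← R4 − R1: [0, 0, 0, 0]
R5 ← R5 + (1/2)·R1: [0, 0, 0, 0]
R6 ← R6 + R1: [0, 0, 0, 0]
Echelon form has 1 nonzero row, so rank(P) = 1.

1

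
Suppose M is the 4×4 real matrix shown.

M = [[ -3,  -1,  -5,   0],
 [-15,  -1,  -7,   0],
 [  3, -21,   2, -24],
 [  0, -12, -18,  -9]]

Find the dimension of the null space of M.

Row reduce to echelon form.
R2 ← R2 − (5)·R1: [0, 4, 18, 0]
R3 ← R3 + R1: [0, -22, -3, -24]
R3 ← R3 + (11/2)·R2: [0, 0, 96, -24]
R4 ← R4 + (3)·R2: [0, 0, 36, -9]
R4 ← R4 − (3/8)·R3: [0, 0, 0, 0]
3 nonzero rows, so rank(M) = 3.
M has 4 columns; by rank–nullity, nullity = 4 − 3 = 1.

1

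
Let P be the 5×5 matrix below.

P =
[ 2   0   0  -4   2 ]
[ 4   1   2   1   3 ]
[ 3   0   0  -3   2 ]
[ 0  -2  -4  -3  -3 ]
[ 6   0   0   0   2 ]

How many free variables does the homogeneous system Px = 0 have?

Row reduce to echelon form.
R2 ← R2 − (2)·R1: [0, 1, 2, 9, -1]
R3 ← R3 − (3/2)·R1: [0, 0, 0, 3, -1]
R5 ← R5 − (3)·R1: [0, 0, 0, 12, -4]
R4 ← R4 + (2)·R2: [0, 0, 0, 15, -5]
R4 ← R4 − (5)·R3: [0, 0, 0, 0, 0]
R5 ← R5 − (4)·R3: [0, 0, 0, 0, 0]
3 nonzero rows, so rank(P) = 3.
P has 5 columns; by rank–nullity, nullity = 5 − 3 = 2.

2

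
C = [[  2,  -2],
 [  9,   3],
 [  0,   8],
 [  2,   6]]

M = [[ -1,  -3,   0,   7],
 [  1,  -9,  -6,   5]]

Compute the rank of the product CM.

2

First compute CM:
[[ -4,  12,  12,   4],
 [ -6, -54, -18,  78],
 [  8, -72, -48,  40],
 [  4, -60, -36,  44]]
Now row reduce the product.
R2 ← R2 − (3/2)·R1: [0, -72, -36, 72]
R3 ← R3 + (2)·R1: [0, -48, -24, 48]
R4 ← R4 + R1: [0, -48, -24, 48]
R3 ← R3 − (2/3)·R2: [0, 0, 0, 0]
R4 ← R4 − (2/3)·R2: [0, 0, 0, 0]
2 nonzero rows, so rank(CM) = 2.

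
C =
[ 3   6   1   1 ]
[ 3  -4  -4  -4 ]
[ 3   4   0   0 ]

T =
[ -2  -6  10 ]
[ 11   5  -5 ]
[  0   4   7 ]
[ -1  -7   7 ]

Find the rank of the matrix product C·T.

First compute CT:
[[ 59,   9,  14],
 [-46, -26,  -6],
 [ 38,   2,  10]]
Now row reduce the product.
R2 ← R2 + (46/59)·R1: [0, -1120/59, 290/59]
R3 ← R3 − (38/59)·R1: [0, -224/59, 58/59]
R3 ← R3 − (1/5)·R2: [0, 0, 0]
2 nonzero rows, so rank(CT) = 2.

2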